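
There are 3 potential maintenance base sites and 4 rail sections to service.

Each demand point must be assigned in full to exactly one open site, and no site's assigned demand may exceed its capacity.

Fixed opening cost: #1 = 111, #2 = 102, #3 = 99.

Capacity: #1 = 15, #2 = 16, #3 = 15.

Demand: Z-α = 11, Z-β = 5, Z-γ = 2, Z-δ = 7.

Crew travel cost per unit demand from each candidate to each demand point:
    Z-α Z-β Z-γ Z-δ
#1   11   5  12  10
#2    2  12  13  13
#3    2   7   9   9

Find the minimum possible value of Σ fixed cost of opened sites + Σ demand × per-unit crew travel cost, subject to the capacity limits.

Open {#2, #3}; cheapest assignment that respects the capacities:
  #2 (cap 16, load 11): Z-α — cost 11×2 = 22
  #3 (cap 15, load 14): Z-β, Z-γ, Z-δ — cost 5×7 + 2×9 + 7×9 = 116
  Shipping 138, fixed 201 → total 339.
  Any other capacity-feasible assignment to {#2, #3} ships for at least 138.
Compare {#1, #3}: its best feasible assignment gives total 345.
Compare {#1, #2}: its best feasible assignment gives total 354.
Every other set of open sites that can feasibly serve all demand totals ≥ 345 even under its best assignment. Minimum: 339.

339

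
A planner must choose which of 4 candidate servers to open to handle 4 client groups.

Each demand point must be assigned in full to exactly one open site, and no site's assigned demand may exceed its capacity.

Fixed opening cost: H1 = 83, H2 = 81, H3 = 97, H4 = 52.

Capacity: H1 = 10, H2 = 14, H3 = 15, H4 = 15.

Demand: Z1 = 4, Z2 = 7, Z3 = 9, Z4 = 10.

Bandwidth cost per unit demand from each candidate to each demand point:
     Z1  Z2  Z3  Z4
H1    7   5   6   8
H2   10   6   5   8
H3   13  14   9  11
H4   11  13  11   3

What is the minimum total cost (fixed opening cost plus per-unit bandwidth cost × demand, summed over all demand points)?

366

Open {H1, H2, H4}; cheapest assignment that respects the capacities:
  H1 (cap 10, load 7): Z2 — cost 7×5 = 35
  H2 (cap 14, load 13): Z1, Z3 — cost 4×10 + 9×5 = 85
  H4 (cap 15, load 10): Z4 — cost 10×3 = 30
  Shipping 150, fixed 216 → total 366.
  Any other capacity-feasible assignment to {H1, H2, H4} ships for at least 150.
Compare {H1, H3, H4}: its best feasible assignment gives total 422.
Compare {H2, H3, H4}: its best feasible assignment gives total 423.
Every other set of open sites that can feasibly serve all demand totals ≥ 422 even under its best assignment. Minimum: 366.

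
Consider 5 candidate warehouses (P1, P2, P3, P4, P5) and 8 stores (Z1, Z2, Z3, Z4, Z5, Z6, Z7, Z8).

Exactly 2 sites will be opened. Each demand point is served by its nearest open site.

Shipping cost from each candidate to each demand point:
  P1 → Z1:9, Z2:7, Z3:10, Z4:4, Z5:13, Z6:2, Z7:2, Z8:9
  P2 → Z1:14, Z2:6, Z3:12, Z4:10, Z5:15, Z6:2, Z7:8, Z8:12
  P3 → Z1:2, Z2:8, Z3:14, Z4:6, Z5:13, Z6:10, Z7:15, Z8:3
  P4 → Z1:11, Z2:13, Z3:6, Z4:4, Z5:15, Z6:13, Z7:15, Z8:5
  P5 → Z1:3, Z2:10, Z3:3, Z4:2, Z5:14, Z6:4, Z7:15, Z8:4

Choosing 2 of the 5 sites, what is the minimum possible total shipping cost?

36

Open {P1, P5}.
  Z1→P5 3, Z2→P1 7, Z3→P5 3, Z4→P5 2, Z5→P1 13, Z6→P1 2, Z7→P1 2, Z8→P5 4  ⇒ total 36.
Compare {P2, P5}: total 42.
Compare {P1, P3}: total 43.
No size-2 selection does better; minimum is 36.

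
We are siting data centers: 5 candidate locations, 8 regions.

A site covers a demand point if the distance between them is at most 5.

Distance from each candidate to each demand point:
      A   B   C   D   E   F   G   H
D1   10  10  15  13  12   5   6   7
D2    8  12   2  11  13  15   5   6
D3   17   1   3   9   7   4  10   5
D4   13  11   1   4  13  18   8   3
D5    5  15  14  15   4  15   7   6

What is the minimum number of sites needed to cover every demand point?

4

Coverage sets (demand points within 5 of each site):
  D1: {F}
  D2: {C, G}
  D3: {B, C, F, H}
  D4: {C, D, H}
  D5: {A, E}
No 3 sites suffice: every size-3 union leaves at least one demand point uncovered.
But {D2, D3, D4, D5} covers everything, so the minimum is 4.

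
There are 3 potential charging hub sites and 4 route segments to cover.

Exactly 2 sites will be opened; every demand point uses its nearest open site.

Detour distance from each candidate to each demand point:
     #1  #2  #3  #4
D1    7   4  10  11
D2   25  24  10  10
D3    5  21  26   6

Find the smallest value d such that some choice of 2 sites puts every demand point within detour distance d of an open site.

10

Open {D1, D2}.
  Farthest demand point is #3 at detour distance 10 (to D1); all others are ≤ 10.
With {D1, D3} the worst case is 10.
With {D2, D3} the worst case is 21.
No size-2 selection achieves below 10.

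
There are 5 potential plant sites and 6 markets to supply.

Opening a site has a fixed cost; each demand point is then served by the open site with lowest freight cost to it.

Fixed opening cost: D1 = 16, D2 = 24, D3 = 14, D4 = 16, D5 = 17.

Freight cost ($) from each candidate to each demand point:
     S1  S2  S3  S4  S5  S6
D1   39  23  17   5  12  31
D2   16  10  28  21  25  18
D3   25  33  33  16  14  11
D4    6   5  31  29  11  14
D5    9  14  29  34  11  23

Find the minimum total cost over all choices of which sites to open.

90

Open {D1, D4}: assign each demand point to its cheapest open site.
  S1→D4 6, S2→D4 5, S3→D1 17, S4→D1 5, S5→D4 11, S6→D4 14
  freight cost 58, fixed 32 → total 90.
Compare {D1, D3, D4}: freight cost 55 + fixed 46 = 101.
Compare {D1, D4, D5}: freight cost 58 + fixed 49 = 107.
Compare {D3, D4}: freight cost 80 + fixed 30 = 110.
All other subsets cost ≥ 101. Minimum total cost: 90.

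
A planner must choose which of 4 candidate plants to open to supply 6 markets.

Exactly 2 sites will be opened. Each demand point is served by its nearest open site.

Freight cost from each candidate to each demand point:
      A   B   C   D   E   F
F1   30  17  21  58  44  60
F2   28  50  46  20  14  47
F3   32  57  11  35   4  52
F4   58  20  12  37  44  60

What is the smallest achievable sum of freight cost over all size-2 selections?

Open {F2, F4}.
  A→F2 28, B→F4 20, C→F4 12, D→F2 20, E→F2 14, F→F2 47  ⇒ total 141.
Compare {F1, F2}: total 147.
Compare {F1, F3}: total 149.
No size-2 selection does better; minimum is 141.

141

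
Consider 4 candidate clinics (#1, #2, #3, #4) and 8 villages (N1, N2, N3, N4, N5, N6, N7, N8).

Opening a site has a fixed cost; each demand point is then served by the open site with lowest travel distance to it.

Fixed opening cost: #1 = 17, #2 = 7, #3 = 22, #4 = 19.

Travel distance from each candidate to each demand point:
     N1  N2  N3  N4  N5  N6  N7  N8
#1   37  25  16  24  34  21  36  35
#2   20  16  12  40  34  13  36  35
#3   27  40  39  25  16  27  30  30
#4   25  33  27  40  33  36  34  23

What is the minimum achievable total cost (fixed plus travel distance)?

191

Open {#2, #3}: assign each demand point to its cheapest open site.
  N1→#2 20, N2→#2 16, N3→#2 12, N4→#3 25, N5→#3 16, N6→#2 13, N7→#3 30, N8→#3 30
  travel distance 162, fixed 29 → total 191.
Compare {#2, #3, #4}: travel distance 155 + fixed 48 = 203.
Compare {#1, #2, #3}: travel distance 161 + fixed 46 = 207.
Compare {#2}: travel distance 206 + fixed 7 = 213.
All other subsets cost ≥ 203. Minimum total cost: 191.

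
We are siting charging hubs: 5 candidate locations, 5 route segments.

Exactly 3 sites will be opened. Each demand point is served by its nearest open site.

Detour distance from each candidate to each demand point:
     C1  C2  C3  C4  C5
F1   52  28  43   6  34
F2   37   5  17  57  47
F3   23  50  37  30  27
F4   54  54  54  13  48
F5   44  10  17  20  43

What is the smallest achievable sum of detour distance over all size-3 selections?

Open {F1, F2, F3}.
  C1→F3 23, C2→F2 5, C3→F2 17, C4→F1 6, C5→F3 27  ⇒ total 78.
Compare {F1, F3, F5}: total 83.
Compare {F2, F3, F4}: total 85.
No size-3 selection does better; minimum is 78.

78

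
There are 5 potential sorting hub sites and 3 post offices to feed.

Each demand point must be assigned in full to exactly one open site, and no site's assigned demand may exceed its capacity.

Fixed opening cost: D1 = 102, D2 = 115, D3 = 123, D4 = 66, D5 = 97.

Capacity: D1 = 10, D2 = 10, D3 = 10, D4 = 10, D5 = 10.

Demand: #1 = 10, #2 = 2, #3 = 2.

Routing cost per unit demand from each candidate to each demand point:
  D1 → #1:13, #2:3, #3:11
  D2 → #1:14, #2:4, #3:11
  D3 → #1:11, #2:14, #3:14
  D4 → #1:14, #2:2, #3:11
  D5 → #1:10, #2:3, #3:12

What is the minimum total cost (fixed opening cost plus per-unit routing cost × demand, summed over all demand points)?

289

Open {D4, D5}; cheapest assignment that respects the capacities:
  D4 (cap 10, load 4): #2, #3 — cost 2×2 + 2×11 = 26
  D5 (cap 10, load 10): #1 — cost 10×10 = 100
  Shipping 126, fixed 163 → total 289.
  Any other capacity-feasible assignment to {D4, D5} ships for at least 126.
Compare {D1, D4}: its best feasible assignment gives total 324.
Compare {D3, D4}: its best feasible assignment gives total 325.
Every other set of open sites that can feasibly serve all demand totals ≥ 324 even under its best assignment. Minimum: 289.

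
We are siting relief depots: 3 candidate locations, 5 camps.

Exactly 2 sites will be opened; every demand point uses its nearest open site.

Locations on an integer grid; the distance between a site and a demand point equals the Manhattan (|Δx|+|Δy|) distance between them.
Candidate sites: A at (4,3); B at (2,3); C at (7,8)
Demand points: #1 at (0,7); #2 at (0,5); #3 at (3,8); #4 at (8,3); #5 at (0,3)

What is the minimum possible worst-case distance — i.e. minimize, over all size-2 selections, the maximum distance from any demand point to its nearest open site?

Open {A, B}.
  Farthest demand point is #1 at distance 6 (to B); all others are ≤ 6.
With {B, C} the worst case is 6.
With {A, C} the worst case is 8.
No size-2 selection achieves below 6.

6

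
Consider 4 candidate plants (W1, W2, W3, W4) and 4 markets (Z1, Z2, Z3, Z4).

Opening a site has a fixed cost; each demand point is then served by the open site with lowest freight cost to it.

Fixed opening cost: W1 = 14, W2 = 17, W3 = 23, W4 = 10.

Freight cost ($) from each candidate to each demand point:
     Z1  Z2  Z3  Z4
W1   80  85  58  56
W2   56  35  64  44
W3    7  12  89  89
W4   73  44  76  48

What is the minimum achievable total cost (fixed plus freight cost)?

Open {W2, W3}: assign each demand point to its cheapest open site.
  Z1→W3 7, Z2→W3 12, Z3→W2 64, Z4→W2 44
  freight cost 127, fixed 40 → total 167.
Compare {W1, W3}: freight cost 133 + fixed 37 = 170.
Compare {W1, W3, W4}: freight cost 125 + fixed 47 = 172.
Compare {W1, W2, W3}: freight cost 121 + fixed 54 = 175.
All other subsets cost ≥ 170. Minimum total cost: 167.

167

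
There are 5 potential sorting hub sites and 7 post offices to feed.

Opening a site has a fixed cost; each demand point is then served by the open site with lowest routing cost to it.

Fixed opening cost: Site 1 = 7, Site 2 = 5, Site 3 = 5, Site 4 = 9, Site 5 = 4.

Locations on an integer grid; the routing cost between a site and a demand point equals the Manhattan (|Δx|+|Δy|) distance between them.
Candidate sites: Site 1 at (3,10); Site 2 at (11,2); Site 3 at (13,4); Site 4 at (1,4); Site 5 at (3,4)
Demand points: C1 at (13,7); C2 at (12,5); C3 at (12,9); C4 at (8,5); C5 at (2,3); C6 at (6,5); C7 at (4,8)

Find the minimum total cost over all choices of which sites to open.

Open {Site 3, Site 5}: assign each demand point to its cheapest open site.
  C1→Site 3 3, C2→Site 3 2, C3→Site 3 6, C4→Site 3 6, C5→Site 5 2, C6→Site 5 4, C7→Site 5 5
  routing cost 28, fixed 9 → total 37.
Compare {Site 1, Site 3, Site 5}: routing cost 26 + fixed 16 = 42.
Compare {Site 2, Site 3, Site 5}: routing cost 28 + fixed 14 = 42.
Compare {Site 2, Site 5}: routing cost 36 + fixed 9 = 45.
All other subsets cost ≥ 42. Minimum total cost: 37.

37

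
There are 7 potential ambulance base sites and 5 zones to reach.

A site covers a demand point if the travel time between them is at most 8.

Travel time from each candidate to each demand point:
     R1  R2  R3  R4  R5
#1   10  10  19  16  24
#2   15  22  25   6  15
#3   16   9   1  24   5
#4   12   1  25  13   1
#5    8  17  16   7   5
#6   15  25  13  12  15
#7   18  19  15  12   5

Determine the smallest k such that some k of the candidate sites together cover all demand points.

Coverage sets (demand points within 8 of each site):
  #1: {}
  #2: {R4}
  #3: {R3, R5}
  #4: {R2, R5}
  #5: {R1, R4, R5}
  #6: {}
  #7: {R5}
No 2 sites suffice: every size-2 union leaves at least one demand point uncovered.
But {#3, #4, #5} covers everything, so the minimum is 3.

3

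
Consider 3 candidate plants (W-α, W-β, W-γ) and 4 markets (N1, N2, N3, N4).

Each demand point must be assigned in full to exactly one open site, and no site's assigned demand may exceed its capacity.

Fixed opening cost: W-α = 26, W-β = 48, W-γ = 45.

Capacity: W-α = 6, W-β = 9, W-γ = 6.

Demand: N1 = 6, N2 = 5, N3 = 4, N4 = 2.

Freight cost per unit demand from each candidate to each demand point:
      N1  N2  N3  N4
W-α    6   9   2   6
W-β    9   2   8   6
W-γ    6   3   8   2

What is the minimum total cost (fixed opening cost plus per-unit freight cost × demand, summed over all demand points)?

185

Open {W-α, W-β, W-γ}; cheapest assignment that respects the capacities:
  W-α (cap 6, load 6): N3, N4 — cost 4×2 + 2×6 = 20
  W-β (cap 9, load 5): N2 — cost 5×2 = 10
  W-γ (cap 6, load 6): N1 — cost 6×6 = 36
  Shipping 66, fixed 119 → total 185.
  Any other capacity-feasible assignment to {W-α, W-β, W-γ} ships for at least 66.
Total demand is 17 and no other set of sites has combined capacity ≥ 17, so {W-α, W-β, W-γ} is the only feasible choice of open sites. Minimum: 185.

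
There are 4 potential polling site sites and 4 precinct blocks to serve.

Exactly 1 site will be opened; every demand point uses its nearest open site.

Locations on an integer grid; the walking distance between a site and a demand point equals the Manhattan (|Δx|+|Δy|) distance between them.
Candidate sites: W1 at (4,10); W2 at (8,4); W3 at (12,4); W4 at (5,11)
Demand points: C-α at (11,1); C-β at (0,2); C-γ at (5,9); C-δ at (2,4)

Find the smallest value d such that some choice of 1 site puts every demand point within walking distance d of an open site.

Open {W2}.
  Farthest demand point is C-β at walking distance 10 (to W2); all others are ≤ 10.
With {W3} the worst case is 14.
With {W1} the worst case is 16.
No size-1 selection achieves below 10.

10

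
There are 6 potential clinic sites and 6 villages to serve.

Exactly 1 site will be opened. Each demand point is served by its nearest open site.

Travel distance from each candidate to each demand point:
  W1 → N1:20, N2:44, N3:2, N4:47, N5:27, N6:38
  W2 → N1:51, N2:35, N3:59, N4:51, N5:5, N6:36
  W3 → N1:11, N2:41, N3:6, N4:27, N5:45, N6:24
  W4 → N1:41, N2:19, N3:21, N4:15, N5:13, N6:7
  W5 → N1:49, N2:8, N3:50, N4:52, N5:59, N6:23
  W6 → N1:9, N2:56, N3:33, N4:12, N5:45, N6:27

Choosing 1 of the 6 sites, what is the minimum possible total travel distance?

Open {W4}.
  N1→W4 41, N2→W4 19, N3→W4 21, N4→W4 15, N5→W4 13, N6→W4 7  ⇒ total 116.
Compare {W3}: total 154.
Compare {W1}: total 178.
No size-1 selection does better; minimum is 116.

116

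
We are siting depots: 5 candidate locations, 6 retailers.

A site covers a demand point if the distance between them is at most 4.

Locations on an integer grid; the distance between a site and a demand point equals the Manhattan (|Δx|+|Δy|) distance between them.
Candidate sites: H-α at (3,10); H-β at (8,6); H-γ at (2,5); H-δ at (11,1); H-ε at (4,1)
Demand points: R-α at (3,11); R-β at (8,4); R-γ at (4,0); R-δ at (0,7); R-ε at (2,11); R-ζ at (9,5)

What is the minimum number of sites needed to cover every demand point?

Coverage sets (demand points within 4 of each site):
  H-α: {R-α, R-ε}
  H-β: {R-β, R-ζ}
  H-γ: {R-δ}
  H-δ: {}
  H-ε: {R-γ}
No 3 sites suffice: every size-3 union leaves at least one demand point uncovered.
But {H-α, H-β, H-γ, H-ε} covers everything, so the minimum is 4.

4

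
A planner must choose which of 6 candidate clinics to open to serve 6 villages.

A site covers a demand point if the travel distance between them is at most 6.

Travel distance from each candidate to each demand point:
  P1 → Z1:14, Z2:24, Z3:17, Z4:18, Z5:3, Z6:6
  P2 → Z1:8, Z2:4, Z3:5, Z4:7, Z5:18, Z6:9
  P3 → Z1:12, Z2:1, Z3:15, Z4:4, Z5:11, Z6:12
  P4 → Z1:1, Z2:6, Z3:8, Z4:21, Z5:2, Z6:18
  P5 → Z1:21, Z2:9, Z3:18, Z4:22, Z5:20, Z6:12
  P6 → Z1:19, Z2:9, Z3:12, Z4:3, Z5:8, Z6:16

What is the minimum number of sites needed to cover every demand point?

4

Coverage sets (demand points within 6 of each site):
  P1: {Z5, Z6}
  P2: {Z2, Z3}
  P3: {Z2, Z4}
  P4: {Z1, Z2, Z5}
  P5: {}
  P6: {Z4}
No 3 sites suffice: every size-3 union leaves at least one demand point uncovered.
But {P1, P2, P3, P4} covers everything, so the minimum is 4.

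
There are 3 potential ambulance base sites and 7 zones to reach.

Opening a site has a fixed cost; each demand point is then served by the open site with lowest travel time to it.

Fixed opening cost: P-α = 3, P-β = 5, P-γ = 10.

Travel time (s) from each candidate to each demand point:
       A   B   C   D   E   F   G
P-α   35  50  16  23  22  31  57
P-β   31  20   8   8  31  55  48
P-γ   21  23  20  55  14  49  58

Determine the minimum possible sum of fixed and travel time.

Open {P-α, P-β, P-γ}: assign each demand point to its cheapest open site.
  A→P-γ 21, B→P-β 20, C→P-β 8, D→P-β 8, E→P-γ 14, F→P-α 31, G→P-β 48
  travel time 150, fixed 18 → total 168.
Compare {P-α, P-β}: travel time 168 + fixed 8 = 176.
Compare {P-β, P-γ}: travel time 168 + fixed 15 = 183.
Compare {P-α, P-γ}: travel time 185 + fixed 13 = 198.
All other subsets cost ≥ 176. Minimum total cost: 168.

168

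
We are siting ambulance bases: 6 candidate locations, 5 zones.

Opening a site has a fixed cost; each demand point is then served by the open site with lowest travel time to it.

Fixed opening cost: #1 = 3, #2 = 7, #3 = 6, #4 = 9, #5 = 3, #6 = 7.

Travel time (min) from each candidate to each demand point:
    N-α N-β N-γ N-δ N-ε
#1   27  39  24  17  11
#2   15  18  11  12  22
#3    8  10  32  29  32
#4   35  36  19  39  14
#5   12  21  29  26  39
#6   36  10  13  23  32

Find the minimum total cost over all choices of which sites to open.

Open {#1, #2, #3}: assign each demand point to its cheapest open site.
  N-α→#3 8, N-β→#3 10, N-γ→#2 11, N-δ→#2 12, N-ε→#1 11
  travel time 52, fixed 16 → total 68.
Compare {#1, #2, #3, #5}: travel time 52 + fixed 19 = 71.
Compare {#1, #3, #6}: travel time 59 + fixed 16 = 75.
Compare {#1, #2, #3, #6}: travel time 52 + fixed 23 = 75.
All other subsets cost ≥ 71. Minimum total cost: 68.

68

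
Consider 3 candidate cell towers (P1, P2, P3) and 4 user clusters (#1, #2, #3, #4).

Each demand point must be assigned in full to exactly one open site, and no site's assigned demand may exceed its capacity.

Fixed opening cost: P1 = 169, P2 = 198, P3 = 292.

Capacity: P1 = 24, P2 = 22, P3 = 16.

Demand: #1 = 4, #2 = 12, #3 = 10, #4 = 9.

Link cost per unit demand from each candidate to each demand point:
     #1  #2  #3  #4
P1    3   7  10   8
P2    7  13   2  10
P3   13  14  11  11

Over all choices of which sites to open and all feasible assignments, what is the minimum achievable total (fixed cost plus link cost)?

Open {P1, P2}; cheapest assignment that respects the capacities:
  P1 (cap 24, load 21): #2, #4 — cost 12×7 + 9×8 = 156
  P2 (cap 22, load 14): #1, #3 — cost 4×7 + 10×2 = 48
  Shipping 204, fixed 367 → total 571.
  Any other capacity-feasible assignment to {P1, P2} ships for at least 204.
Compare {P1, P3}: its best feasible assignment gives total 779.
Compare {P2, P3}: its best feasible assignment gives total 817.
Every other set of open sites that can feasibly serve all demand totals ≥ 779 even under its best assignment. Minimum: 571.

571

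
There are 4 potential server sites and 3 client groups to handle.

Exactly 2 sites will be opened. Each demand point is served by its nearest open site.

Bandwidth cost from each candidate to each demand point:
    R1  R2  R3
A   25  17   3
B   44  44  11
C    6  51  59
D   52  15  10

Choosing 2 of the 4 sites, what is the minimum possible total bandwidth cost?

26

Open {A, C}.
  R1→C 6, R2→A 17, R3→A 3  ⇒ total 26.
Compare {C, D}: total 31.
Compare {A, D}: total 43.
No size-2 selection does better; minimum is 26.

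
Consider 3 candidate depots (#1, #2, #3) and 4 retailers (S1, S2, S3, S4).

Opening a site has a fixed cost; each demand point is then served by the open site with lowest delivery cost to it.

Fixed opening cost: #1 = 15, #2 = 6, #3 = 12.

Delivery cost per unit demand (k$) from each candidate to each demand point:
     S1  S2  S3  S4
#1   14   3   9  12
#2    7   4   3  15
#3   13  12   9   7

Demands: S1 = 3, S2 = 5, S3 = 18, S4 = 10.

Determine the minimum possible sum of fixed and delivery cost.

Open {#2, #3}: assign each demand point to its cheapest open site.
  S1→#2 3×7=21, S2→#2 5×4=20, S3→#2 18×3=54, S4→#3 10×7=70
  delivery cost 165, fixed 18 → total 183.
Compare {#1, #2, #3}: delivery cost 160 + fixed 33 = 193.
Compare {#1, #2}: delivery cost 210 + fixed 21 = 231.
Compare {#2}: delivery cost 245 + fixed 6 = 251.
All other subsets cost ≥ 193. Minimum total cost: 183.

183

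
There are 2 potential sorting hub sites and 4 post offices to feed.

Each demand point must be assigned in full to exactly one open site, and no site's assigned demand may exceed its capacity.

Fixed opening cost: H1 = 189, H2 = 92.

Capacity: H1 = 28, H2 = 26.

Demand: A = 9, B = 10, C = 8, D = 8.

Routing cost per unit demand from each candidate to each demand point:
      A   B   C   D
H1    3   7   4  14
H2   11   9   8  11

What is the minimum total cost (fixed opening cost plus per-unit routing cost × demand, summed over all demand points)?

498

Open {H1, H2}; cheapest assignment that respects the capacities:
  H1 (cap 28, load 27): A, B, C — cost 9×3 + 10×7 + 8×4 = 129
  H2 (cap 26, load 8): D — cost 8×11 = 88
  Shipping 217, fixed 281 → total 498.
  Any other capacity-feasible assignment to {H1, H2} ships for at least 217.
Total demand is 35 and no other set of sites has combined capacity ≥ 35, so {H1, H2} is the only feasible choice of open sites. Minimum: 498.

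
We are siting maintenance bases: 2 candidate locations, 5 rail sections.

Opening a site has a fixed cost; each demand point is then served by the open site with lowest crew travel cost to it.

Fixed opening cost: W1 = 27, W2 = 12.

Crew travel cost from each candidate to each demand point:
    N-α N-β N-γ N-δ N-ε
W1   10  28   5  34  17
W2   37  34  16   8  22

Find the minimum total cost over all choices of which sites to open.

Open {W1, W2}: assign each demand point to its cheapest open site.
  N-α→W1 10, N-β→W1 28, N-γ→W1 5, N-δ→W2 8, N-ε→W1 17
  crew travel cost 68, fixed 39 → total 107.
Compare {W1}: crew travel cost 94 + fixed 27 = 121.
Compare {W2}: crew travel cost 117 + fixed 12 = 129.

107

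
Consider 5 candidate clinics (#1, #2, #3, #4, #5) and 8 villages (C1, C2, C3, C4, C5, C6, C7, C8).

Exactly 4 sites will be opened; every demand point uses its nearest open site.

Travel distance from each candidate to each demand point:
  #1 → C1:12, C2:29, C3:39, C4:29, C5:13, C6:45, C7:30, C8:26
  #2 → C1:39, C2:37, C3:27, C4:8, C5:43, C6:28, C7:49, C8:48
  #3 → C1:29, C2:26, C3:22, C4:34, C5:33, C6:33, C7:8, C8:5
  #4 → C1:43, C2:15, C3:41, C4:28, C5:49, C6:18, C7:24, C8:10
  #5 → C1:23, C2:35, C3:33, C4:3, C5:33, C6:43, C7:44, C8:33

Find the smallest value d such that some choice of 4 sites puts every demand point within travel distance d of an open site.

Open {#1, #2, #3, #4}.
  Farthest demand point is C3 at travel distance 22 (to #3); all others are ≤ 22.
With {#1, #3, #4, #5} the worst case is 22.
With {#1, #2, #4, #5} the worst case is 27.
No size-4 selection achieves below 22.

22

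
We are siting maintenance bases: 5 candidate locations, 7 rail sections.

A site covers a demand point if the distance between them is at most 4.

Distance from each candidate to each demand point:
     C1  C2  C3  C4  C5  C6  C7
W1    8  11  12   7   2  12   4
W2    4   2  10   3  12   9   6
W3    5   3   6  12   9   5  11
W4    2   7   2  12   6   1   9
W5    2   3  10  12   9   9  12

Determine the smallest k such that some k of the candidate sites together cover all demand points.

Coverage sets (demand points within 4 of each site):
  W1: {C5, C7}
  W2: {C1, C2, C4}
  W3: {C2}
  W4: {C1, C3, C6}
  W5: {C1, C2}
No 2 sites suffice: every size-2 union leaves at least one demand point uncovered.
But {W1, W2, W4} covers everything, so the minimum is 3.

3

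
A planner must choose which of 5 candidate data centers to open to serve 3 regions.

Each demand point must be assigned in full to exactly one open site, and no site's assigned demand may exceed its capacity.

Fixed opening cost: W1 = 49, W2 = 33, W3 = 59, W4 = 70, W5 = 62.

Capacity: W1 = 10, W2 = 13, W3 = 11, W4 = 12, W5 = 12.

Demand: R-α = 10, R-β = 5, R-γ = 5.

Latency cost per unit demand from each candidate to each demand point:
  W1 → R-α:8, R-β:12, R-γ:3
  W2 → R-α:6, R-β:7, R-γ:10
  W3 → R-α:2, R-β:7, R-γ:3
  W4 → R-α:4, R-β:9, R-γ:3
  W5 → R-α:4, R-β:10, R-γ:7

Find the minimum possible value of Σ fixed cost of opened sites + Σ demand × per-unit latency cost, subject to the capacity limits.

Open {W2, W3}; cheapest assignment that respects the capacities:
  W2 (cap 13, load 10): R-β, R-γ — cost 5×7 + 5×10 = 85
  W3 (cap 11, load 10): R-α — cost 10×2 = 20
  Shipping 105, fixed 92 → total 197.
  Any other capacity-feasible assignment to {W2, W3} ships for at least 105.
Compare {W1, W3}: its best feasible assignment gives total 203.
Compare {W3, W4}: its best feasible assignment gives total 209.
Every other set of open sites that can feasibly serve all demand totals ≥ 203 even under its best assignment. Minimum: 197.

197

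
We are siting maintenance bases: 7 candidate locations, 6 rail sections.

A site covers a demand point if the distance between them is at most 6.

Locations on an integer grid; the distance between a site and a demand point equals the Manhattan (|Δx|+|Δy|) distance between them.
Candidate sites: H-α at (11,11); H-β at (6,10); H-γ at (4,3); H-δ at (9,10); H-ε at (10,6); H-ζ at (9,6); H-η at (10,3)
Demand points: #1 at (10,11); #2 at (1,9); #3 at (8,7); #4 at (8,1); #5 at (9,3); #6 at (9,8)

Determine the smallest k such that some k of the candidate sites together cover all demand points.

Coverage sets (demand points within 6 of each site):
  H-α: {#1, #6}
  H-β: {#1, #2, #3, #6}
  H-γ: {#4, #5}
  H-δ: {#1, #3, #6}
  H-ε: {#1, #3, #5, #6}
  H-ζ: {#1, #3, #4, #5, #6}
  H-η: {#3, #4, #5, #6}
No single site covers all 6 demand points.
But {H-β, H-γ} covers everything, so the minimum is 2.

2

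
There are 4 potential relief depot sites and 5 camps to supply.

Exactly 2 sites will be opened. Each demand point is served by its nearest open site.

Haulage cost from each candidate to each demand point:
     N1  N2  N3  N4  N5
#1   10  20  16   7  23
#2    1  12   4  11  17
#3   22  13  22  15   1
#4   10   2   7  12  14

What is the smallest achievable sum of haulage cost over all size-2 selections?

Open {#2, #3}.
  N1→#2 1, N2→#2 12, N3→#2 4, N4→#2 11, N5→#3 1  ⇒ total 29.
Compare {#2, #4}: total 32.
Compare {#3, #4}: total 32.
No size-2 selection does better; minimum is 29.

29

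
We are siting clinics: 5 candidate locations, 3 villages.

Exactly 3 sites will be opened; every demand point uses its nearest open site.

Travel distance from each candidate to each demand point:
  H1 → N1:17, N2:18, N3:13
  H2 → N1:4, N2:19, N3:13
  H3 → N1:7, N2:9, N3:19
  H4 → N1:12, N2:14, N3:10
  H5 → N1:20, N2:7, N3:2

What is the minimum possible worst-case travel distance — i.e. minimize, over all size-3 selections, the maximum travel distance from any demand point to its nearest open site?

7

Open {H1, H2, H5}.
  Farthest demand point is N2 at travel distance 7 (to H5); all others are ≤ 7.
With {H1, H3, H5} the worst case is 7.
With {H2, H3, H5} the worst case is 7.
No size-3 selection achieves below 7.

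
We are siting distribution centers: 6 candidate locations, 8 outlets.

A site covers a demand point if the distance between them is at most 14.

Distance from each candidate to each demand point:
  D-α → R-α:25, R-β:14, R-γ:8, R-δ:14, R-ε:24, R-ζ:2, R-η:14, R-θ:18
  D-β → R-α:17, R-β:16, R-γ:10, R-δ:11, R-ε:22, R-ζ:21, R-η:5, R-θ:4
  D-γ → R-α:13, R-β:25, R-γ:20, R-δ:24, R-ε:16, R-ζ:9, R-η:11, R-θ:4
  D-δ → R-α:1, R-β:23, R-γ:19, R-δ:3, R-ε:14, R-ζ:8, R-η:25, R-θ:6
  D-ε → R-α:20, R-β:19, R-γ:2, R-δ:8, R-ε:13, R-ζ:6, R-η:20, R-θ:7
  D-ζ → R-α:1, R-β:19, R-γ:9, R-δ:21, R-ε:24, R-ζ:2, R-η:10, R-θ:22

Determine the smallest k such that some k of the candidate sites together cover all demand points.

Coverage sets (demand points within 14 of each site):
  D-α: {R-β, R-γ, R-δ, R-ζ, R-η}
  D-β: {R-γ, R-δ, R-η, R-θ}
  D-γ: {R-α, R-ζ, R-η, R-θ}
  D-δ: {R-α, R-δ, R-ε, R-ζ, R-θ}
  D-ε: {R-γ, R-δ, R-ε, R-ζ, R-θ}
  D-ζ: {R-α, R-γ, R-ζ, R-η}
No single site covers all 8 demand points.
But {D-α, D-δ} covers everything, so the minimum is 2.

2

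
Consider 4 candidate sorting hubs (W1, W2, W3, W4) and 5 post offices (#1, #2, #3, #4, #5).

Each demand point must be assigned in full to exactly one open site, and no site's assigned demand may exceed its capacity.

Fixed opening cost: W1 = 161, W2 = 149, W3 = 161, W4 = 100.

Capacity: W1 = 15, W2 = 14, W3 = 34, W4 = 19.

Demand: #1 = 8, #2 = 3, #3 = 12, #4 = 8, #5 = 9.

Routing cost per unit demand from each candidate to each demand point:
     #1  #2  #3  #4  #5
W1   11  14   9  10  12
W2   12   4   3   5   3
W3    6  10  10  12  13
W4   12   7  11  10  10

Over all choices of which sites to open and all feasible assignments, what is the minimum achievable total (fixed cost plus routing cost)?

613

Open {W2, W3}; cheapest assignment that respects the capacities:
  W2 (cap 14, load 12): #2, #5 — cost 3×4 + 9×3 = 39
  W3 (cap 34, load 28): #1, #3, #4 — cost 8×6 + 12×10 + 8×12 = 264
  Shipping 303, fixed 310 → total 613.
  Any other capacity-feasible assignment to {W2, W3} ships for at least 303.
Compare {W3, W4}: its best feasible assignment gives total 629.
Compare {W2, W3, W4}: its best feasible assignment gives total 694.
Every other set of open sites that can feasibly serve all demand totals ≥ 629 even under its best assignment. Minimum: 613.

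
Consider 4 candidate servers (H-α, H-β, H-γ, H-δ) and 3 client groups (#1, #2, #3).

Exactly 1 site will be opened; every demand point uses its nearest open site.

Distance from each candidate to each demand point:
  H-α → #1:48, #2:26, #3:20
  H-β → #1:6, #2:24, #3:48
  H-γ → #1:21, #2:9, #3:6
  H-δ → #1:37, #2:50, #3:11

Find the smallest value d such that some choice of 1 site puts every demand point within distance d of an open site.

21

Open {H-γ}.
  Farthest demand point is #1 at distance 21 (to H-γ); all others are ≤ 21.
With {H-α} the worst case is 48.
With {H-β} the worst case is 48.
No size-1 selection achieves below 21.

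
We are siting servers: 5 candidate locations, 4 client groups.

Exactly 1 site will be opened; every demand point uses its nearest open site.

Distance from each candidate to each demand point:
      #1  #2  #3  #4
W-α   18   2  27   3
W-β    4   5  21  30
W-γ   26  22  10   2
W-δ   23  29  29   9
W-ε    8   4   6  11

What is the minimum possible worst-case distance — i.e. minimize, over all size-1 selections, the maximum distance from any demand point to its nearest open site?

Open {W-ε}.
  Farthest demand point is #4 at distance 11 (to W-ε); all others are ≤ 11.
With {W-γ} the worst case is 26.
With {W-α} the worst case is 27.
No size-1 selection achieves below 11.

11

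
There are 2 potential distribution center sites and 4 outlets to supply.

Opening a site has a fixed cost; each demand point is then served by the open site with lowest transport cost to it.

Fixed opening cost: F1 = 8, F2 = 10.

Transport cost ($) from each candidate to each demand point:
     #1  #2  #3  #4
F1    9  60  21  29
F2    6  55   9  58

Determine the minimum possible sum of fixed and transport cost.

117

Open {F1, F2}: assign each demand point to its cheapest open site.
  #1→F2 6, #2→F2 55, #3→F2 9, #4→F1 29
  transport cost 99, fixed 18 → total 117.
Compare {F1}: transport cost 119 + fixed 8 = 127.
Compare {F2}: transport cost 128 + fixed 10 = 138.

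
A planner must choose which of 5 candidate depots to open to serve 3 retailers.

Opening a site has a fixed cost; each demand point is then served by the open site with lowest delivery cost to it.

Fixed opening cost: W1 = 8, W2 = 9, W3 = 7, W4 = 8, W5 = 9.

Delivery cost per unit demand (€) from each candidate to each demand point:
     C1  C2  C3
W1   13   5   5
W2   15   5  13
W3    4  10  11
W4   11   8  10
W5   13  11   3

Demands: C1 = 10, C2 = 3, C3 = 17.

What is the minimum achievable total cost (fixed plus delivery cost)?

Open {W1, W3, W5}: assign each demand point to its cheapest open site.
  C1→W3 10×4=40, C2→W1 3×5=15, C3→W5 17×3=51
  delivery cost 106, fixed 24 → total 130.
Compare {W2, W3, W5}: delivery cost 106 + fixed 25 = 131.
Compare {W3, W5}: delivery cost 121 + fixed 16 = 137.
Compare {W1, W3, W4, W5}: delivery cost 106 + fixed 32 = 138.
All other subsets cost ≥ 131. Minimum total cost: 130.

130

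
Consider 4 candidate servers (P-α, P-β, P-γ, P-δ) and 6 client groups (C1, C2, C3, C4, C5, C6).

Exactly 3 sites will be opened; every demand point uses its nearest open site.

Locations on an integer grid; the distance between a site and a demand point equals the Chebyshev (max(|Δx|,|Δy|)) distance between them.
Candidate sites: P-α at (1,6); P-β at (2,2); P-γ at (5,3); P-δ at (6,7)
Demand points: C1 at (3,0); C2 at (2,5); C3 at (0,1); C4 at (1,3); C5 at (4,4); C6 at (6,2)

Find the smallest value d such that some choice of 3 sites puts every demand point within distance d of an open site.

2

Open {P-α, P-β, P-γ}.
  Farthest demand point is C1 at distance 2 (to P-β); all others are ≤ 2.
With {P-β, P-γ, P-δ} the worst case is 3.
With {P-α, P-β, P-δ} the worst case is 4.
No size-3 selection achieves below 2.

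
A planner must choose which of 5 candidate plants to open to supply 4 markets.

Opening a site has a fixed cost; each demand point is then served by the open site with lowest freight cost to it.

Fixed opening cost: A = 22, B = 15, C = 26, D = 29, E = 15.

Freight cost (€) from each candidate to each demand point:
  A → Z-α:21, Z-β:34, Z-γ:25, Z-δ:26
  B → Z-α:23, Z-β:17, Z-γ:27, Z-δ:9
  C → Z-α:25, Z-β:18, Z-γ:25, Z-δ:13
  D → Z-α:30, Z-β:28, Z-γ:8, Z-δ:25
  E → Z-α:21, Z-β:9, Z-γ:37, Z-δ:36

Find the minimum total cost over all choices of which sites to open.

91

Open {B}: assign each demand point to its cheapest open site.
  Z-α→B 23, Z-β→B 17, Z-γ→B 27, Z-δ→B 9
  freight cost 76, fixed 15 → total 91.
Compare {B, E}: freight cost 66 + fixed 30 = 96.
Compare {B, D}: freight cost 57 + fixed 44 = 101.
Compare {B, D, E}: freight cost 47 + fixed 59 = 106.
All other subsets cost ≥ 96. Minimum total cost: 91.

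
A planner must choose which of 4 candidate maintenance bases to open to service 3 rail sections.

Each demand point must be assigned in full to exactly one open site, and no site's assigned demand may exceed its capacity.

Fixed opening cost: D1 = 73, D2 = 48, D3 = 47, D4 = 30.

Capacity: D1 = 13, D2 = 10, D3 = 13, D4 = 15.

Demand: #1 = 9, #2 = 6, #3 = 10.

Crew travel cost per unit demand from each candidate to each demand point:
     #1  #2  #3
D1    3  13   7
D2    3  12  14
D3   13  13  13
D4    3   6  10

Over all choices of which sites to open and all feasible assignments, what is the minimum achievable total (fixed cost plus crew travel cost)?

Open {D1, D4}; cheapest assignment that respects the capacities:
  D1 (cap 13, load 10): #3 — cost 10×7 = 70
  D4 (cap 15, load 15): #1, #2 — cost 9×3 + 6×6 = 63
  Shipping 133, fixed 103 → total 236.
  Any other capacity-feasible assignment to {D1, D4} ships for at least 133.
Compare {D3, D4}: its best feasible assignment gives total 270.
Compare {D2, D4}: its best feasible assignment gives total 281.
Every other set of open sites that can feasibly serve all demand totals ≥ 270 even under its best assignment. Minimum: 236.

236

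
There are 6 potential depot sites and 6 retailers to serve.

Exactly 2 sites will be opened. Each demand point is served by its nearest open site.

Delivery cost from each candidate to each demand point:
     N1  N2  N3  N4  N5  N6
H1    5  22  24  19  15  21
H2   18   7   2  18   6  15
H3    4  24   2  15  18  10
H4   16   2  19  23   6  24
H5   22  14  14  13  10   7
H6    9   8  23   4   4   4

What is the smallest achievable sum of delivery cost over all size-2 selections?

26

Open {H3, H6}.
  N1→H3 4, N2→H6 8, N3→H3 2, N4→H6 4, N5→H6 4, N6→H6 4  ⇒ total 26.
Compare {H2, H6}: total 30.
Compare {H3, H4}: total 39.
No size-2 selection does better; minimum is 26.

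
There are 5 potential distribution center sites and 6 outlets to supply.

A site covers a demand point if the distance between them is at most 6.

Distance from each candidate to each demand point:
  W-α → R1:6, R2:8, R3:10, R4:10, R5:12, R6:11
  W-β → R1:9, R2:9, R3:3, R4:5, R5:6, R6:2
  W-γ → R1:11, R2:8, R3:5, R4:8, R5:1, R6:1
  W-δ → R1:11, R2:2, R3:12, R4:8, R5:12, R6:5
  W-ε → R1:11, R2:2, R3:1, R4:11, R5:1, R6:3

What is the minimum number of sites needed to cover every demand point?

3

Coverage sets (demand points within 6 of each site):
  W-α: {R1}
  W-β: {R3, R4, R5, R6}
  W-γ: {R3, R5, R6}
  W-δ: {R2, R6}
  W-ε: {R2, R3, R5, R6}
No 2 sites suffice: every size-2 union leaves at least one demand point uncovered.
But {W-α, W-β, W-δ} covers everything, so the minimum is 3.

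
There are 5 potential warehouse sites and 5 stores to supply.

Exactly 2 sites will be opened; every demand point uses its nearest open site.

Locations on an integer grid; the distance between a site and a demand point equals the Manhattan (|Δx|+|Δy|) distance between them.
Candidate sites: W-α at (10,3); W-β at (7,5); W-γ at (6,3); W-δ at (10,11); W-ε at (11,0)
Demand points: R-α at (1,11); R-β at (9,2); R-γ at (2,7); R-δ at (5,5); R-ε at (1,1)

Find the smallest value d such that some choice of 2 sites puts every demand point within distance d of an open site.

9

Open {W-γ, W-δ}.
  Farthest demand point is R-α at distance 9 (to W-δ); all others are ≤ 9.
With {W-β, W-δ} the worst case is 10.
With {W-α, W-β} the worst case is 12.
No size-2 selection achieves below 9.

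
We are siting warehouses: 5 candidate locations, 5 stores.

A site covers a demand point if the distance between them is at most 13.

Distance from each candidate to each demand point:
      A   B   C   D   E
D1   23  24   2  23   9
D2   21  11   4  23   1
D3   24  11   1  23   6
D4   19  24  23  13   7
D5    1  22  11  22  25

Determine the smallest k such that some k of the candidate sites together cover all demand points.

3

Coverage sets (demand points within 13 of each site):
  D1: {C, E}
  D2: {B, C, E}
  D3: {B, C, E}
  D4: {D, E}
  D5: {A, C}
No 2 sites suffice: every size-2 union leaves at least one demand point uncovered.
But {D2, D4, D5} covers everything, so the minimum is 3.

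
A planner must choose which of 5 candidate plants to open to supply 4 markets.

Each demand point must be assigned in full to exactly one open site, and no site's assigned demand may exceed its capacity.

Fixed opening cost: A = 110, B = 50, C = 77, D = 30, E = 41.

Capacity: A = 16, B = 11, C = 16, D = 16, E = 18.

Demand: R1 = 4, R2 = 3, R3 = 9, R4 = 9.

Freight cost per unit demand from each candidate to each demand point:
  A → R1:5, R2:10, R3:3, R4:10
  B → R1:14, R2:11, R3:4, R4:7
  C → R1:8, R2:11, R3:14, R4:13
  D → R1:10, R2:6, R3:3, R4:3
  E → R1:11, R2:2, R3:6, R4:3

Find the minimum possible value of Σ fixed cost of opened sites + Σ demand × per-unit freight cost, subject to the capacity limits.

Open {D, E}; cheapest assignment that respects the capacities:
  D (cap 16, load 13): R1, R3 — cost 4×10 + 9×3 = 67
  E (cap 18, load 12): R2, R4 — cost 3×2 + 9×3 = 33
  Shipping 100, fixed 71 → total 171.
  Any other capacity-feasible assignment to {D, E} ships for at least 100.
Compare {B, D}: its best feasible assignment gives total 201.
Compare {B, E}: its best feasible assignment gives total 204.
Every other set of open sites that can feasibly serve all demand totals ≥ 201 even under its best assignment. Minimum: 171.

171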